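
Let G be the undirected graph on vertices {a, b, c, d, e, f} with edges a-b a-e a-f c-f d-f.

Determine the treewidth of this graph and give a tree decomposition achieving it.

The largest bag has 2 vertices, giving width 1; this decomposition certifies tw(G) ≤ 1. G has an edge, so its treewidth is at least 1. Hence tw(G) = 1 exactly.

Treewidth 1.
Bags: B1 = {a, f}  B2 = {c, f}  B3 = {a, b}  B4 = {a, e}  B5 = {d, f}
Tree: B1–B2, B1–B3, B3–B4, B2–B5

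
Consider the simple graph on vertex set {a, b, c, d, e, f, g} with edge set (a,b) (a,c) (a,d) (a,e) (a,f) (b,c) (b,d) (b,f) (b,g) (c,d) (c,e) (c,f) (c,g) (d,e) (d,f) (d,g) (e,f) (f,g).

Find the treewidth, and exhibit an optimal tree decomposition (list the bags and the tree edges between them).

Every bag has size at most 5, so the width is 5 − 1 = 4 and tw(G) ≤ 4. Conversely, {b, c, d, f, g} is a clique of size 5, and the vertices of any clique must share a bag in every tree decomposition; so some bag has ≥ 5 vertices and tw(G) ≥ 4. The upper and lower bounds meet at 4, so that is the treewidth.

Treewidth 4.
One optimal decomposition is:
Bags: B1 = {a, b, c, d, f}  B2 = {a, c, d, e, f}  B3 = {b, c, d, f, g}
Tree: B1–B2, B1–B3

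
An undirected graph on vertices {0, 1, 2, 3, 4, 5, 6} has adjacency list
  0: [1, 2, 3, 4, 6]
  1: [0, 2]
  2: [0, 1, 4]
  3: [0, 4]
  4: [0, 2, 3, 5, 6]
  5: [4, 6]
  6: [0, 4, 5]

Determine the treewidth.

2

A width-2 tree decomposition is:
Bags: B1 = {0, 1, 2}  B2 = {0, 2, 4}  B3 = {0, 3, 4}  B4 = {0, 4, 6}  B5 = {4, 5, 6}
Tree: B1–B2, B2–B3, B2–B4, B4–B5
Every bag has size at most 3, so the width is 3 − 1 = 2 and tw(G) ≤ 2. On the other hand G contains the 3-clique {0, 1, 2}. A clique must lie in a single bag of any decomposition, so no decomposition can have width below 2. Combining the bounds, tw(G) = 2.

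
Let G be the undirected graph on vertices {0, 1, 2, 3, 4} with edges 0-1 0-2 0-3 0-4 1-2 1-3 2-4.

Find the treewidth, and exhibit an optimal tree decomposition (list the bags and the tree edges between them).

The largest bag has 3 vertices, giving width 2; this decomposition certifies tw(G) ≤ 2. Conversely, {0, 1, 2} is a clique of size 3, and the vertices of any clique must share a bag in every tree decomposition; so some bag has ≥ 3 vertices and tw(G) ≥ 2. Therefore the treewidth is 2.

Treewidth 2.
One optimal decomposition is:
Bags: B1 = {0, 1, 3}  B2 = {0, 1, 2}  B3 = {0, 2, 4}
Tree: B1–B2, B2–B3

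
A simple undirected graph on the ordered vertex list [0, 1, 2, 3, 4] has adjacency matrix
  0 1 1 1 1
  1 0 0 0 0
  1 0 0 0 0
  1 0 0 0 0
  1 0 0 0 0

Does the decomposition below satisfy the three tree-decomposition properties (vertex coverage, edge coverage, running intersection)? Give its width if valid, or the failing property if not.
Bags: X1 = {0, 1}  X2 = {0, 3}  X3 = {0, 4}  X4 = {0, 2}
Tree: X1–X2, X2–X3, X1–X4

Yes; width 1.

Checking the three conditions: (i) the bags cover all of {0, 1, 2, 3, 4}; (ii) for each edge, some bag contains both endpoints; (iii) the bags containing any fixed vertex form a subtree. All hold, so the decomposition is valid with width 2 − 1 = 1.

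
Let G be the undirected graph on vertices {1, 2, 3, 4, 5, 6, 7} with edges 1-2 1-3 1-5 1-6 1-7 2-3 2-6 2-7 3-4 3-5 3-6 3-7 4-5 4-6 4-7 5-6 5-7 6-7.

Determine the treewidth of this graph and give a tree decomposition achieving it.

Each bag holds 5 vertices, so the decomposition has width 4, which upper-bounds the treewidth. For the lower bound, the 5 vertices {1, 2, 3, 6, 7} are pairwise adjacent, and any tree decomposition puts a clique entirely inside one bag — forcing width ≥ 4. Therefore the treewidth is 4.

Treewidth 4.
One such decomposition:
Bags: B1 = {1, 2, 3, 6, 7}  B2 = {1, 3, 5, 6, 7}  B3 = {3, 4, 5, 6, 7}
Tree: B1–B2, B2–B3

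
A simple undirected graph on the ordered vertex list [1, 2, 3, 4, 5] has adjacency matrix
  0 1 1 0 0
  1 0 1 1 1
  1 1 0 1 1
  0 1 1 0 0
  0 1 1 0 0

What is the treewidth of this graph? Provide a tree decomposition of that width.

The largest bag has 3 vertices, giving width 2; this decomposition certifies tw(G) ≤ 2. On the other hand G contains the 3-clique {1, 2, 3}. A clique must lie in a single bag of any decomposition, so no decomposition can have width below 2. The upper and lower bounds meet at 2, so that is the treewidth.

Treewidth 2.
One optimal decomposition is:
Bags: B1 = {2, 3, 4}  B2 = {1, 2, 3}  B3 = {2, 3, 5}
Tree: B1–B2, B2–B3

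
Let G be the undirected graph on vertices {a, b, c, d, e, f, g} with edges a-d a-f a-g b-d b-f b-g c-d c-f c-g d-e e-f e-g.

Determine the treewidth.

3

A width-3 tree decomposition is:
Bags: B1 = {a, d, f, g}  B2 = {d, e, f, g}  B3 = {b, d, f, g}  B4 = {c, d, f, g}
Tree: B1–B2, B2–B3, B3–B4
The largest bag has 4 vertices, giving width 3; this decomposition certifies tw(G) ≤ 3. For the lower bound: the 4 vertex sets {a,f}, {d,e}, {g}, {b} are disjoint, each induces a connected subgraph, and every pair is joined by at least one edge of G. Contracting each set to a single vertex therefore yields K_{4} as a minor, and since treewidth is minor-monotone, tw(G) ≥ tw(K_{4}) = 3. The upper and lower bounds meet at 3, so that is the treewidth.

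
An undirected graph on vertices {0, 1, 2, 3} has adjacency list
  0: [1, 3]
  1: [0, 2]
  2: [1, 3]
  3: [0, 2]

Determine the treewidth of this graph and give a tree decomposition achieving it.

Treewidth 2.
Bags: B1 = {1, 2, 3}  B2 = {0, 1, 3}
Tree: B1–B2

Every bag has size at most 3, so the width is 3 − 1 = 2 and tw(G) ≤ 2. For the lower bound, G contains the cycle 1–2–3–0–1, so G is not a forest; only forests have treewidth ≤ 1, hence tw(G) ≥ 2. Therefore the treewidth is 2.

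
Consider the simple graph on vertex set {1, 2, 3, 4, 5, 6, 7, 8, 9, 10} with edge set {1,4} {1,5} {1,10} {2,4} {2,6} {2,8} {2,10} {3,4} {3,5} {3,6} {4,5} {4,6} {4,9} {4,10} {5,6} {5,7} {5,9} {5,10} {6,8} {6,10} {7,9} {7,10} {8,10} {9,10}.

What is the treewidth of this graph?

A width-3 tree decomposition is:
Bags: B1 = {2, 4, 6, 10}  B2 = {4, 5, 6, 10}  B3 = {3, 4, 5, 6}  B4 = {4, 5, 9, 10}  B5 = {2, 6, 8, 10}  B6 = {5, 7, 9, 10}  B7 = {1, 4, 5, 10}
Tree: B1–B2, B2–B3, B2–B4, B1–B5, B4–B6, B4–B7
Each bag holds 4 vertices, so the decomposition has width 3, which upper-bounds the treewidth. For the lower bound, the 4 vertices {2, 6, 8, 10} are pairwise adjacent, and any tree decomposition puts a clique entirely inside one bag — forcing width ≥ 3. The upper and lower bounds meet at 3, so that is the treewidth.

3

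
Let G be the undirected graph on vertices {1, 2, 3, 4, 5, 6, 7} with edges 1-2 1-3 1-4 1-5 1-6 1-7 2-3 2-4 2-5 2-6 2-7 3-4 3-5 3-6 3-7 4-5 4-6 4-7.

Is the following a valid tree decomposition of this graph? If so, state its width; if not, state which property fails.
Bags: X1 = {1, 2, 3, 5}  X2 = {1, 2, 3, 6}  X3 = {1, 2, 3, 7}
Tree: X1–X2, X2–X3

A tree decomposition must satisfy three properties: every vertex lies in some bag; for every edge, both endpoints lie together in some bag; and for every vertex, the bags containing it form a connected subtree. Here vertex 4 appears in no bag, so the decomposition is invalid.

No — vertex 4 appears in no bag.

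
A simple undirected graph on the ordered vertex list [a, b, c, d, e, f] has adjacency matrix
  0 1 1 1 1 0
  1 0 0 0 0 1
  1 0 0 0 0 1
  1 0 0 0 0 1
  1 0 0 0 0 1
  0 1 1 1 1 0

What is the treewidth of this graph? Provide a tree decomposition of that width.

Treewidth 2.
Bags: B1 = {a, d, f}  B2 = {a, b, f}  B3 = {a, c, f}  B4 = {a, e, f}
Tree: B1–B2, B2–B3, B3–B4

The largest bag has 3 vertices, giving width 2; this decomposition certifies tw(G) ≤ 2. The edges d–f–b–a–d form a cycle, so G is not a tree and its treewidth is at least 2. Combining the bounds, tw(G) = 2.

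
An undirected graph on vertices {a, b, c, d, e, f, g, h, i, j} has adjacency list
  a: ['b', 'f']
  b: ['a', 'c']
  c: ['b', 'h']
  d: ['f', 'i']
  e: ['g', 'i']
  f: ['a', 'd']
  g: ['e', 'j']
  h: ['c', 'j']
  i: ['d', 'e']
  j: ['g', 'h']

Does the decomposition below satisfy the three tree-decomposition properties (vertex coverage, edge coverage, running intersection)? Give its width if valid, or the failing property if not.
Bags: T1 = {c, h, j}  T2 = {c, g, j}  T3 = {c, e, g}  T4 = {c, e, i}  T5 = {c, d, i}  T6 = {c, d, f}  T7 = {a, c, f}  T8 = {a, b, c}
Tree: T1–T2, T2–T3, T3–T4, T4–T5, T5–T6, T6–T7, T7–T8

Vertex coverage: the bags together contain {a, b, c, d, e, f, g, h, i, j}, the full vertex set. Edge coverage: each edge of G has both endpoints in at least one bag. Running intersection: for every vertex, the bags containing it form a connected subtree. All three properties hold, so this is a valid tree decomposition of width max|bag| − 1 = 2, and hence tw(G) ≤ 2.

Yes; width 2.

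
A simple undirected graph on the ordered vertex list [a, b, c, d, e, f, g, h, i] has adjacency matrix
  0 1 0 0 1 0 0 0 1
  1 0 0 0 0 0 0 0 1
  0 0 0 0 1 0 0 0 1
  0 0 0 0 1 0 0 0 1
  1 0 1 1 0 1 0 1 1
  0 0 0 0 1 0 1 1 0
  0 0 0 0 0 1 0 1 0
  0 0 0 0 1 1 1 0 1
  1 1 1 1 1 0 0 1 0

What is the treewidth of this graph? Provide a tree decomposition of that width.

Every bag has size at most 3, so the width is 3 − 1 = 2 and tw(G) ≤ 2. For the lower bound, the 3 vertices {f, g, h} are pairwise adjacent, and any tree decomposition puts a clique entirely inside one bag — forcing width ≥ 2. Therefore the treewidth is 2.

Treewidth 2.
One optimal decomposition is:
Bags: B1 = {c, e, i}  B2 = {e, h, i}  B3 = {e, f, h}  B4 = {a, e, i}  B5 = {a, b, i}  B6 = {d, e, i}  B7 = {f, g, h}
Tree: B1–B2, B2–B3, B1–B4, B4–B5, B4–B6, B3–B7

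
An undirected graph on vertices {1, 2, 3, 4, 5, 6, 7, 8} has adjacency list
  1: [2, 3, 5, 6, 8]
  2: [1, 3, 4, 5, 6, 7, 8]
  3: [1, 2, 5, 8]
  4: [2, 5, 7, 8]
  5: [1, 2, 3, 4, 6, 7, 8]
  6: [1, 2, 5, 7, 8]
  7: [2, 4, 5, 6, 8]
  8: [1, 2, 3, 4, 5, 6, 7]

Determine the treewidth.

4

A width-4 tree decomposition is:
Bags: B1 = {2, 5, 6, 7, 8}  B2 = {1, 2, 5, 6, 8}  B3 = {2, 4, 5, 7, 8}  B4 = {1, 2, 3, 5, 8}
Tree: B1–B2, B1–B3, B2–B4
Every bag has size at most 5, so the width is 5 − 1 = 4 and tw(G) ≤ 4. On the other hand G contains the 5-clique {1, 2, 3, 5, 8}. A clique must lie in a single bag of any decomposition, so no decomposition can have width below 4. Hence tw(G) = 4 exactly.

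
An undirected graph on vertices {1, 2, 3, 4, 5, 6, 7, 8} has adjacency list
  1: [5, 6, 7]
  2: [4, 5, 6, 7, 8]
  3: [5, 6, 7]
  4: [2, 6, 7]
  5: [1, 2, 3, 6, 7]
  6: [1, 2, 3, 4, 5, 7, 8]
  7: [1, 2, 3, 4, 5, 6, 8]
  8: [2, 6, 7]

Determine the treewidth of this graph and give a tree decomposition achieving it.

Every bag has size at most 4, so the width is 4 − 1 = 3 and tw(G) ≤ 3. For the lower bound, the 4 vertices {1, 5, 6, 7} are pairwise adjacent, and any tree decomposition puts a clique entirely inside one bag — forcing width ≥ 3. Therefore the treewidth is 3.

Treewidth 3.
Bags: B1 = {2, 5, 6, 7}  B2 = {3, 5, 6, 7}  B3 = {1, 5, 6, 7}  B4 = {2, 4, 6, 7}  B5 = {2, 6, 7, 8}
Tree: B1–B2, B1–B3, B1–B4, B1–B5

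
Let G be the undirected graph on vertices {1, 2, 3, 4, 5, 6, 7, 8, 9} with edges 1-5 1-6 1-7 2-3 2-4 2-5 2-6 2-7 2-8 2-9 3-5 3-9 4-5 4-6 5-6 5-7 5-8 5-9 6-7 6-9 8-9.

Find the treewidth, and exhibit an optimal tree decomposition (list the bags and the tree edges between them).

Treewidth 3.
Bags: B1 = {2, 5, 6, 9}  B2 = {2, 5, 6, 7}  B3 = {1, 5, 6, 7}  B4 = {2, 3, 5, 9}  B5 = {2, 4, 5, 6}  B6 = {2, 5, 8, 9}
Tree: B1–B2, B2–B3, B1–B4, B1–B5, B4–B6

Every bag has size at most 4, so the width is 4 − 1 = 3 and tw(G) ≤ 3. Conversely, {1, 5, 6, 7} is a clique of size 4, and the vertices of any clique must share a bag in every tree decomposition; so some bag has ≥ 4 vertices and tw(G) ≥ 3. Therefore the treewidth is 3.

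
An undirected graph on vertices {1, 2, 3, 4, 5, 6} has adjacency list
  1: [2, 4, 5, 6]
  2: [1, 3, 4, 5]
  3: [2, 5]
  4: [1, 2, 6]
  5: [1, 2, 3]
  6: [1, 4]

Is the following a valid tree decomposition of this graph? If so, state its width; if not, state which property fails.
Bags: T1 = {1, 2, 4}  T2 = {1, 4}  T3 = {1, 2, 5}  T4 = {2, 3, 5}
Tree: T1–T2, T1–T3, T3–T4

A tree decomposition must satisfy three properties: every vertex lies in some bag; for every edge, both endpoints lie together in some bag; and for every vertex, the bags containing it form a connected subtree. Here vertex 6 appears in no bag, so the decomposition is invalid.

No — vertex 6 appears in no bag.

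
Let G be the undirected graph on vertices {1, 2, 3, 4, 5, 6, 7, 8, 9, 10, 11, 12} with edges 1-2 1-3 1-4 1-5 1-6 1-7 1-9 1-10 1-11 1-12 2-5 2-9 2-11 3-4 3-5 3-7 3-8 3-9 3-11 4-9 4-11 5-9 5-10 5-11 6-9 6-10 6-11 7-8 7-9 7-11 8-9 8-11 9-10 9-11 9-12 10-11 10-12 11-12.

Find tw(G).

A width-4 tree decomposition is:
Bags: B1 = {1, 3, 4, 9, 11}  B2 = {1, 3, 7, 9, 11}  B3 = {1, 3, 5, 9, 11}  B4 = {1, 5, 9, 10, 11}  B5 = {1, 6, 9, 10, 11}  B6 = {1, 2, 5, 9, 11}  B7 = {3, 7, 8, 9, 11}  B8 = {1, 9, 10, 11, 12}
Tree: B1–B2, B2–B3, B3–B4, B4–B5, B4–B6, B2–B7, B5–B8
Every bag has size at most 5, so the width is 5 − 1 = 4 and tw(G) ≤ 4. On the other hand G contains the 5-clique {3, 7, 8, 9, 11}. A clique must lie in a single bag of any decomposition, so no decomposition can have width below 4. The upper and lower bounds meet at 4, so that is the treewidth.

4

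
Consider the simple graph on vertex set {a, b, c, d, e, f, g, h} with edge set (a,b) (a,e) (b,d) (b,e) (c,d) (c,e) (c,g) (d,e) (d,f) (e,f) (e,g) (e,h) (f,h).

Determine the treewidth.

2

A width-2 tree decomposition is:
Bags: B1 = {c, d, e}  B2 = {d, e, f}  B3 = {e, f, h}  B4 = {c, e, g}  B5 = {b, d, e}  B6 = {a, b, e}
Tree: B1–B2, B2–B3, B1–B4, B2–B5, B5–B6
Each bag holds 3 vertices, so the decomposition has width 2, which upper-bounds the treewidth. Conversely, {c, d, e} is a clique of size 3, and the vertices of any clique must share a bag in every tree decomposition; so some bag has ≥ 3 vertices and tw(G) ≥ 2. The upper and lower bounds meet at 2, so that is the treewidth.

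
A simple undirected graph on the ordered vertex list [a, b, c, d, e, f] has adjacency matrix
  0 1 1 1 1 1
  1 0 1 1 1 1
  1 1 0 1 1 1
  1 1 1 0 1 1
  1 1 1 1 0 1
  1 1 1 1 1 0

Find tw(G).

A width-5 tree decomposition is:
Bags: B1 = {a, b, c, d, e, f}
Tree: (single bag)
With just one bag of size 6, the width is 6 − 1 = 5, so tw(G) ≤ 5. Conversely, {a, b, c, d, e, f} is a clique of size 6, and the vertices of any clique must share a bag in every tree decomposition; so some bag has ≥ 6 vertices and tw(G) ≥ 5. The upper and lower bounds meet at 5, so that is the treewidth.

5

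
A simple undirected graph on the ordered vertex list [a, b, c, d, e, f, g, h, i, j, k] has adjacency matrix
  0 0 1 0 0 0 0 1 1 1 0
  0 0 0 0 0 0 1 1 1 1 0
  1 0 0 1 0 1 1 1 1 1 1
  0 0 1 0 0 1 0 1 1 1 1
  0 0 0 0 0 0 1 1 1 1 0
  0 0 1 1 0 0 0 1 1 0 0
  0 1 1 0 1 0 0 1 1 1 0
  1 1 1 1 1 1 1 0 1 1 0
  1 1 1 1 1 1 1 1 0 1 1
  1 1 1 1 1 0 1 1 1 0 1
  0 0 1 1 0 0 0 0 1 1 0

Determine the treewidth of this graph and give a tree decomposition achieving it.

Treewidth 4.
One such decomposition:
Bags: B1 = {a, c, h, i, j}  B2 = {c, d, h, i, j}  B3 = {c, g, h, i, j}  B4 = {b, g, h, i, j}  B5 = {c, d, f, h, i}  B6 = {e, g, h, i, j}  B7 = {c, d, i, j, k}
Tree: B1–B2, B1–B3, B3–B4, B2–B5, B4–B6, B2–B7

Every bag has size at most 5, so the width is 5 − 1 = 4 and tw(G) ≤ 4. Conversely, {c, d, h, i, j} is a clique of size 5, and the vertices of any clique must share a bag in every tree decomposition; so some bag has ≥ 5 vertices and tw(G) ≥ 4. Therefore the treewidth is 4.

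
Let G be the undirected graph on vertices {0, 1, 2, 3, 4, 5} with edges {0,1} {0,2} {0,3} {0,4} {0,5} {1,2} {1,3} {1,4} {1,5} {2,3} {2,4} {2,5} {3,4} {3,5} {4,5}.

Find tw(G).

A width-5 tree decomposition is:
Bags: B1 = {0, 1, 2, 3, 4, 5}
Tree: (single bag)
With just one bag of size 6, the width is 6 − 1 = 5, so tw(G) ≤ 5. For the lower bound, the 6 vertices {0, 1, 2, 3, 4, 5} are pairwise adjacent, and any tree decomposition puts a clique entirely inside one bag — forcing width ≥ 5. Therefore the treewidth is 5.

5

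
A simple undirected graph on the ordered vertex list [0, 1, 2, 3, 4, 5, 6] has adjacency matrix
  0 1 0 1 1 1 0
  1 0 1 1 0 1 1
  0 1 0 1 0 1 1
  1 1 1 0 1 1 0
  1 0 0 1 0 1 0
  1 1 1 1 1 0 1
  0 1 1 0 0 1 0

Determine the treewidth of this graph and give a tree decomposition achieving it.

Each bag holds 4 vertices, so the decomposition has width 3, which upper-bounds the treewidth. On the other hand G contains the 4-clique {0, 1, 3, 5}. A clique must lie in a single bag of any decomposition, so no decomposition can have width below 3. Combining the bounds, tw(G) = 3.

Treewidth 3.
Bags: B1 = {1, 2, 3, 5}  B2 = {1, 2, 5, 6}  B3 = {0, 1, 3, 5}  B4 = {0, 3, 4, 5}
Tree: B1–B2, B1–B3, B3–B4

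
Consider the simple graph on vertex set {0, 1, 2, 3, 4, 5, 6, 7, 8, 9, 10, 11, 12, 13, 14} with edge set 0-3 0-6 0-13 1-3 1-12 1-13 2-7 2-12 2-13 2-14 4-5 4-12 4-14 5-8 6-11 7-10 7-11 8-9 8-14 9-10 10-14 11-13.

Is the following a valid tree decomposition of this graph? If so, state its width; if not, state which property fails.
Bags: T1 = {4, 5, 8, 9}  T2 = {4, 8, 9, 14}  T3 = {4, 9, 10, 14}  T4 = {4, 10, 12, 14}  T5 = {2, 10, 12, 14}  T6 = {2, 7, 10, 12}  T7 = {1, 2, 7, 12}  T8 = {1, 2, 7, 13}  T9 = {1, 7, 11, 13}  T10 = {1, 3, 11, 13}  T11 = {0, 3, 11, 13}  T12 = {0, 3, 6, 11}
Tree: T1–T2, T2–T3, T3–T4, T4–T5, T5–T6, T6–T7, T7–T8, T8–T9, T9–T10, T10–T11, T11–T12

Vertex coverage: the bags together contain {0, 1, 2, 3, 4, 5, 6, 7, 8, 9, 10, 11, 12, 13, 14}, the full vertex set. Edge coverage: each edge of G has both endpoints in at least one bag. Running intersection: for every vertex, the bags containing it form a connected subtree. All three properties hold, so this is a valid tree decomposition of width max|bag| − 1 = 3, and hence tw(G) ≤ 3.

Yes; width 3.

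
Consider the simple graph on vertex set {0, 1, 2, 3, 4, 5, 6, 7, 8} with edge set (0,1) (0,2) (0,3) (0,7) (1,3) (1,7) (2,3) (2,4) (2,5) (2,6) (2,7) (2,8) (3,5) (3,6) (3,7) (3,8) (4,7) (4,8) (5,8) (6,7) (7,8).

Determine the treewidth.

A width-3 tree decomposition is:
Bags: B1 = {0, 1, 3, 7}  B2 = {0, 2, 3, 7}  B3 = {2, 3, 7, 8}  B4 = {2, 3, 5, 8}  B5 = {2, 3, 6, 7}  B6 = {2, 4, 7, 8}
Tree: B1–B2, B2–B3, B3–B4, B3–B5, B3–B6
Every bag has size at most 4, so the width is 4 − 1 = 3 and tw(G) ≤ 3. For the lower bound, the 4 vertices {0, 1, 3, 7} are pairwise adjacent, and any tree decomposition puts a clique entirely inside one bag — forcing width ≥ 3. Hence tw(G) = 3 exactly.

3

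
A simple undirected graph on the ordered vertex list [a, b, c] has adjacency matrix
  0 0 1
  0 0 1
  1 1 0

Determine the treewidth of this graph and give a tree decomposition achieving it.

Each bag holds 2 vertices, so the decomposition has width 1, which upper-bounds the treewidth. Since G has at least one edge (e.g. a–c), it is not an edgeless graph, so tw(G) ≥ 1. Therefore the treewidth is 1.

Treewidth 1.
One such decomposition:
Bags: B1 = {a, c}  B2 = {b, c}
Tree: B1–B2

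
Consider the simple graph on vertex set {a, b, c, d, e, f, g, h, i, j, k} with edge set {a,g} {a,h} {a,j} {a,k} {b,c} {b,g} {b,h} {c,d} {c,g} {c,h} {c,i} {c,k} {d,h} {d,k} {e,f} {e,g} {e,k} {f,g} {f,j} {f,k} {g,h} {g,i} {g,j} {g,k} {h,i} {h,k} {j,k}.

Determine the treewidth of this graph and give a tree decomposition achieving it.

Treewidth 3.
Bags: B1 = {a, g, h, k}  B2 = {a, g, j, k}  B3 = {c, g, h, k}  B4 = {f, g, j, k}  B5 = {c, d, h, k}  B6 = {c, g, h, i}  B7 = {b, c, g, h}  B8 = {e, f, g, k}
Tree: B1–B2, B1–B3, B2–B4, B3–B5, B3–B6, B3–B7, B4–B8

The largest bag has 4 vertices, giving width 3; this decomposition certifies tw(G) ≤ 3. For the lower bound, the 4 vertices {c, d, h, k} are pairwise adjacent, and any tree decomposition puts a clique entirely inside one bag — forcing width ≥ 3. Therefore the treewidth is 3.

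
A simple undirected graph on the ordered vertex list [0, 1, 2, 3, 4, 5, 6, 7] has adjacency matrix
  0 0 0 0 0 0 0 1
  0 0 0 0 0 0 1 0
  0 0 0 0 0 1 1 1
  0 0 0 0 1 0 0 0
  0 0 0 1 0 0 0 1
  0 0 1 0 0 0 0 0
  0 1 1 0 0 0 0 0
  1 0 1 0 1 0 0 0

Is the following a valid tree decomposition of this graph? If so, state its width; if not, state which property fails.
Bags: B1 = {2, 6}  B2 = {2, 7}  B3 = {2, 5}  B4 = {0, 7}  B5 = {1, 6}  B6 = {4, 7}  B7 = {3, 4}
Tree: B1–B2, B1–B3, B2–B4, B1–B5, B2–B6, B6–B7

Yes; width 1.

Every vertex of G appears in some bag (union = {0, 1, 2, 3, 4, 5, 6, 7}); every edge is covered by a bag; and for each vertex v the set of bags containing v is connected in the bag tree. The decomposition is therefore valid. The largest bag has 2 vertices, so the width is 1.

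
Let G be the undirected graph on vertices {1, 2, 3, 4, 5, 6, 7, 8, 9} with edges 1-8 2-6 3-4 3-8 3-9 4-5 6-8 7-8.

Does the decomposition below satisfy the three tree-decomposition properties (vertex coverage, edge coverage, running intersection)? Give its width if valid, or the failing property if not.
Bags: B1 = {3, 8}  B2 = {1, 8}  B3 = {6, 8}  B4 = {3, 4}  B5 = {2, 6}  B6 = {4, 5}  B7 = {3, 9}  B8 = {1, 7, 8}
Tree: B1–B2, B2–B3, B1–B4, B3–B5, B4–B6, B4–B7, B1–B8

No — bags containing vertex 1 are not connected in the tree.

A tree decomposition must satisfy three properties: every vertex lies in some bag; for every edge, both endpoints lie together in some bag; and for every vertex, the bags containing it form a connected subtree. Here bags containing vertex 1 are not connected in the tree, so the decomposition is invalid.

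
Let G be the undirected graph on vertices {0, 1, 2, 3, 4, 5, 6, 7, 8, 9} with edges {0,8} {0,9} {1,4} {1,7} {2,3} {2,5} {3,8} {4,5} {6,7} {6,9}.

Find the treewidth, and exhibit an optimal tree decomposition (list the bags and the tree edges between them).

Treewidth 2.
Bags: B1 = {1, 4, 7}  B2 = {4, 5, 7}  B3 = {2, 5, 7}  B4 = {2, 3, 7}  B5 = {3, 7, 8}  B6 = {0, 7, 8}  B7 = {0, 7, 9}  B8 = {6, 7, 9}
Tree: B1–B2, B2–B3, B3–B4, B4–B5, B5–B6, B6–B7, B7–B8

The largest bag has 3 vertices, giving width 2; this decomposition certifies tw(G) ≤ 2. For the lower bound, G contains the cycle 7–1–4–5–2–3–8–0–9–6–7, so G is not a forest; only forests have treewidth ≤ 1, hence tw(G) ≥ 2. Combining the bounds, tw(G) = 2.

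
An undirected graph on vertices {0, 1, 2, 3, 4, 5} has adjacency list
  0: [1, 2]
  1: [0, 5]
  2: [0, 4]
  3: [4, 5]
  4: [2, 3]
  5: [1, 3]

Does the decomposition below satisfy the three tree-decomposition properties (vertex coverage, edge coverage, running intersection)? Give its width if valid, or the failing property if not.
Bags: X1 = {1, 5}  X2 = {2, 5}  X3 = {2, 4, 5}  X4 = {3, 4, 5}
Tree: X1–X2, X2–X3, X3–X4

No — vertex 0 appears in no bag.

A tree decomposition must satisfy three properties: every vertex lies in some bag; for every edge, both endpoints lie together in some bag; and for every vertex, the bags containing it form a connected subtree. Here vertex 0 appears in no bag, so the decomposition is invalid.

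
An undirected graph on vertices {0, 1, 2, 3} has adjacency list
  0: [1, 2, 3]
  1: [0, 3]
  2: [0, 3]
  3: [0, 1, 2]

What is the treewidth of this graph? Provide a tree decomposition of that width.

Treewidth 2.
One such decomposition:
Bags: B1 = {0, 1, 3}  B2 = {0, 2, 3}
Tree: B1–B2

The largest bag has 3 vertices, giving width 2; this decomposition certifies tw(G) ≤ 2. For the lower bound, the 3 vertices {0, 1, 3} are pairwise adjacent, and any tree decomposition puts a clique entirely inside one bag — forcing width ≥ 2. Hence tw(G) = 2 exactly.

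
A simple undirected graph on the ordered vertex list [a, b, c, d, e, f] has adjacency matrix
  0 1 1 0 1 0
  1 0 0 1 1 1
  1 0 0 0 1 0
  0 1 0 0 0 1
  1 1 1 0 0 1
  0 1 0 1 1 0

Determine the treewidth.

A width-2 tree decomposition is:
Bags: B1 = {a, b, e}  B2 = {a, c, e}  B3 = {b, e, f}  B4 = {b, d, f}
Tree: B1–B2, B1–B3, B3–B4
The largest bag has 3 vertices, giving width 2; this decomposition certifies tw(G) ≤ 2. For the lower bound, the 3 vertices {b, d, f} are pairwise adjacent, and any tree decomposition puts a clique entirely inside one bag — forcing width ≥ 2. Therefore the treewidth is 2.

2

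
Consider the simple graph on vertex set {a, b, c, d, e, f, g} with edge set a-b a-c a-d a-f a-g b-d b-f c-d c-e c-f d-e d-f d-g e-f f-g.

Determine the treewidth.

A width-3 tree decomposition is:
Bags: B1 = {a, d, f, g}  B2 = {a, b, d, f}  B3 = {a, c, d, f}  B4 = {c, d, e, f}
Tree: B1–B2, B2–B3, B3–B4
Every bag has size at most 4, so the width is 4 − 1 = 3 and tw(G) ≤ 3. On the other hand G contains the 4-clique {c, d, e, f}. A clique must lie in a single bag of any decomposition, so no decomposition can have width below 3. Hence tw(G) = 3 exactly.

3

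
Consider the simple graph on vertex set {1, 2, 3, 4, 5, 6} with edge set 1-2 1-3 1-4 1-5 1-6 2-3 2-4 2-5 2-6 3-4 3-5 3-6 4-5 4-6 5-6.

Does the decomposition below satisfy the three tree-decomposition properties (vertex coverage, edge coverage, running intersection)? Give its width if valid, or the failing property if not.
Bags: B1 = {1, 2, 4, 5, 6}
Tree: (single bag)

No — vertex 3 appears in no bag.

A tree decomposition must satisfy three properties: every vertex lies in some bag; for every edge, both endpoints lie together in some bag; and for every vertex, the bags containing it form a connected subtree. Here vertex 3 appears in no bag, so the decomposition is invalid.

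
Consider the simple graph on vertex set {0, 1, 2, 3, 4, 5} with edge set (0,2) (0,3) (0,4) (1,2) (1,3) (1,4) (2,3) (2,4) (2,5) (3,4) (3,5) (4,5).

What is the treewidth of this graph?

3

A width-3 tree decomposition is:
Bags: B1 = {2, 3, 4, 5}  B2 = {1, 2, 3, 4}  B3 = {0, 2, 3, 4}
Tree: B1–B2, B2–B3
Each bag holds 4 vertices, so the decomposition has width 3, which upper-bounds the treewidth. Conversely, {0, 2, 3, 4} is a clique of size 4, and the vertices of any clique must share a bag in every tree decomposition; so some bag has ≥ 4 vertices and tw(G) ≥ 3. The upper and lower bounds meet at 3, so that is the treewidth.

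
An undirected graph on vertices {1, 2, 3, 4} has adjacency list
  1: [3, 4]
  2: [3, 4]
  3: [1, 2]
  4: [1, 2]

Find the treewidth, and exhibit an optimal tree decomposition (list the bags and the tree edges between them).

Treewidth 2.
One optimal decomposition is:
Bags: B1 = {1, 3, 4}  B2 = {2, 3, 4}
Tree: B1–B2

Every bag has size at most 3, so the width is 3 − 1 = 2 and tw(G) ≤ 2. For the lower bound, G contains the cycle 3–1–4–2–3, so G is not a forest; only forests have treewidth ≤ 1, hence tw(G) ≥ 2. Combining the bounds, tw(G) = 2.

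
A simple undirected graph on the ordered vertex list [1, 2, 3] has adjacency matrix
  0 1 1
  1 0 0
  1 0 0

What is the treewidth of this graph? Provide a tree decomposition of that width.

Each bag holds 2 vertices, so the decomposition has width 1, which upper-bounds the treewidth. Any graph with an edge has treewidth ≥ 1, and G has the edge 1–2. Combining the bounds, tw(G) = 1.

Treewidth 1.
One such decomposition:
Bags: B1 = {1, 2}  B2 = {1, 3}
Tree: B1–B2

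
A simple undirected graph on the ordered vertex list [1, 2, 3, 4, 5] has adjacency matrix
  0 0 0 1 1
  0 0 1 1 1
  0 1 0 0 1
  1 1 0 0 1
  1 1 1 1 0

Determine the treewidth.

A width-2 tree decomposition is:
Bags: B1 = {2, 3, 5}  B2 = {2, 4, 5}  B3 = {1, 4, 5}
Tree: B1–B2, B2–B3
Each bag holds 3 vertices, so the decomposition has width 2, which upper-bounds the treewidth. On the other hand G contains the 3-clique {1, 4, 5}. A clique must lie in a single bag of any decomposition, so no decomposition can have width below 2. Hence tw(G) = 2 exactly.

2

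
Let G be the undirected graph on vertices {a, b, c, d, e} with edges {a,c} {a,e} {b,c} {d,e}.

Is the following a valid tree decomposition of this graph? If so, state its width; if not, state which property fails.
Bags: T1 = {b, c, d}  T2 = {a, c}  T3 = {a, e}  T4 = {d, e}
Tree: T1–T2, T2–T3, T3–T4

No — bags containing vertex d are not connected in the tree.

A tree decomposition must satisfy three properties: every vertex lies in some bag; for every edge, both endpoints lie together in some bag; and for every vertex, the bags containing it form a connected subtree. Here bags containing vertex d are not connected in the tree, so the decomposition is invalid.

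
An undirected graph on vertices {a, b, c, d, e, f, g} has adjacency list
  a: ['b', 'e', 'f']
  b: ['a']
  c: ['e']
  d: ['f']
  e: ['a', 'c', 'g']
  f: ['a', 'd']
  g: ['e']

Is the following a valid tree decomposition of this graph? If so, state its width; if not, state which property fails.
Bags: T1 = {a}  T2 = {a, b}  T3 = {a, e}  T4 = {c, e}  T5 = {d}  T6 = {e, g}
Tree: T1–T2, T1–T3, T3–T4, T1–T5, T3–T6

No — vertex f appears in no bag.

A tree decomposition must satisfy three properties: every vertex lies in some bag; for every edge, both endpoints lie together in some bag; and for every vertex, the bags containing it form a connected subtree. Here vertex f appears in no bag, so the decomposition is invalid.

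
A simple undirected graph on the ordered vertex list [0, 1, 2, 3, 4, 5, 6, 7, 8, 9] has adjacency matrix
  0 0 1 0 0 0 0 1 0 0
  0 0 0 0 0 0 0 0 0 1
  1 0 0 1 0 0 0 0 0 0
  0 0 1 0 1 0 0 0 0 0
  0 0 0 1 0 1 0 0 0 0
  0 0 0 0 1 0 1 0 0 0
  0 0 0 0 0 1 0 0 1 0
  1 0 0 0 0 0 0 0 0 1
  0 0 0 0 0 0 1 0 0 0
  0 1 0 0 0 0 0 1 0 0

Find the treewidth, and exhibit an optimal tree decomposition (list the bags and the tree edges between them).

Every bag has size at most 2, so the width is 2 − 1 = 1 and tw(G) ≤ 1. Since G has at least one edge (e.g. 1–9), it is not an edgeless graph, so tw(G) ≥ 1. Therefore the treewidth is 1.

Treewidth 1.
One optimal decomposition is:
Bags: B1 = {1, 9}  B2 = {7, 9}  B3 = {0, 7}  B4 = {0, 2}  B5 = {2, 3}  B6 = {3, 4}  B7 = {4, 5}  B8 = {5, 6}  B9 = {6, 8}
Tree: B1–B2, B2–B3, B3–B4, B4–B5, B5–B6, B6–B7, B7–B8, B8–B9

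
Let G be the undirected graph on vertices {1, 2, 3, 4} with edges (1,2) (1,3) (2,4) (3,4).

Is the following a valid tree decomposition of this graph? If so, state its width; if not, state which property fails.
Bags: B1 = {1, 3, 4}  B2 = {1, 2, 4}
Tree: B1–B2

Vertex coverage: the bags together contain {1, 2, 3, 4}, the full vertex set. Edge coverage: each edge of G has both endpoints in at least one bag. Running intersection: for every vertex, the bags containing it form a connected subtree. All three properties hold, so this is a valid tree decomposition of width max|bag| − 1 = 2, and hence tw(G) ≤ 2.

Yes; width 2.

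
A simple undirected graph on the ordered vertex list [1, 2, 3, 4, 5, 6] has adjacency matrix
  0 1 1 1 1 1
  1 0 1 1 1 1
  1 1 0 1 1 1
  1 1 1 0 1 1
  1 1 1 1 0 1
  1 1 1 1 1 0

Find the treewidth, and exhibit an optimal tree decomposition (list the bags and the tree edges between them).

A single bag containing all 6 vertices is trivially a valid decomposition of width 5. For the lower bound, the 6 vertices {1, 2, 3, 4, 5, 6} are pairwise adjacent, and any tree decomposition puts a clique entirely inside one bag — forcing width ≥ 5. Combining the bounds, tw(G) = 5.

Treewidth 5.
Bags: B1 = {1, 2, 3, 4, 5, 6}
Tree: (single bag)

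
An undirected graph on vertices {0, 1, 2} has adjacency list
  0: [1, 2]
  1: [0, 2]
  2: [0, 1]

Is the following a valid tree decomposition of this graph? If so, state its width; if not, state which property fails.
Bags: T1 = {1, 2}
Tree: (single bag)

No — vertex 0 appears in no bag.

A tree decomposition must satisfy three properties: every vertex lies in some bag; for every edge, both endpoints lie together in some bag; and for every vertex, the bags containing it form a connected subtree. Here vertex 0 appears in no bag, so the decomposition is invalid.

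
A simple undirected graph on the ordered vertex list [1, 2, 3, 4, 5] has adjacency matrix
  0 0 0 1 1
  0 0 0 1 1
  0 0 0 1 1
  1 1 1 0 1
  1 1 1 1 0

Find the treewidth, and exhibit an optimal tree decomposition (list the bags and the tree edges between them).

Each bag holds 3 vertices, so the decomposition has width 2, which upper-bounds the treewidth. For the lower bound, the 3 vertices {1, 4, 5} are pairwise adjacent, and any tree decomposition puts a clique entirely inside one bag — forcing width ≥ 2. The upper and lower bounds meet at 2, so that is the treewidth.

Treewidth 2.
One optimal decomposition is:
Bags: B1 = {2, 4, 5}  B2 = {3, 4, 5}  B3 = {1, 4, 5}
Tree: B1–B2, B2–B3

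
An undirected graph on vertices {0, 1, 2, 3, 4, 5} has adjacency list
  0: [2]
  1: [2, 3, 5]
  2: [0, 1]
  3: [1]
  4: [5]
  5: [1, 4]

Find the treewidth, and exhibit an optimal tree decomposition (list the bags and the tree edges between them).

Each bag holds 2 vertices, so the decomposition has width 1, which upper-bounds the treewidth. Any graph with an edge has treewidth ≥ 1, and G has the edge 1–2. Combining the bounds, tw(G) = 1.

Treewidth 1.
Bags: B1 = {1, 2}  B2 = {1, 5}  B3 = {1, 3}  B4 = {0, 2}  B5 = {4, 5}
Tree: B1–B2, B1–B3, B1–B4, B2–B5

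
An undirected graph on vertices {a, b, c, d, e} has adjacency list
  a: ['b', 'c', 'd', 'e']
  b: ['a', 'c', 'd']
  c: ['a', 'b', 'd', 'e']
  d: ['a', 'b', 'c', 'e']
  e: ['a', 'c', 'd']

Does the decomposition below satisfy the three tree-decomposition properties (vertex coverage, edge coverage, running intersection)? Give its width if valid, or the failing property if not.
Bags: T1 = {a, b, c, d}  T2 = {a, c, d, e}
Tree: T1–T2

Checking the three conditions: (i) the bags cover all of {a, b, c, d, e}; (ii) for each edge, some bag contains both endpoints; (iii) the bags containing any fixed vertex form a subtree. All hold, so the decomposition is valid with width 4 − 1 = 3.

Yes; width 3.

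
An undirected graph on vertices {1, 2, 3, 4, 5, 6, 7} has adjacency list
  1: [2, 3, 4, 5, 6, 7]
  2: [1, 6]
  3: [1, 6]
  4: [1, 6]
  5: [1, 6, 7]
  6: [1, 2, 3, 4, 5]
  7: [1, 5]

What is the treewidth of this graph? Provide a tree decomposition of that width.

Each bag holds 3 vertices, so the decomposition has width 2, which upper-bounds the treewidth. For the lower bound, the 3 vertices {1, 2, 6} are pairwise adjacent, and any tree decomposition puts a clique entirely inside one bag — forcing width ≥ 2. Combining the bounds, tw(G) = 2.

Treewidth 2.
One optimal decomposition is:
Bags: B1 = {1, 2, 6}  B2 = {1, 5, 6}  B3 = {1, 4, 6}  B4 = {1, 3, 6}  B5 = {1, 5, 7}
Tree: B1–B2, B1–B3, B3–B4, B2–B5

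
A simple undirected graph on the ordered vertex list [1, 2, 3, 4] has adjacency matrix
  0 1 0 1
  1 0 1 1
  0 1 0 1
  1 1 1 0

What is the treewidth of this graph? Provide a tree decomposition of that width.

Each bag holds 3 vertices, so the decomposition has width 2, which upper-bounds the treewidth. Conversely, {1, 2, 4} is a clique of size 3, and the vertices of any clique must share a bag in every tree decomposition; so some bag has ≥ 3 vertices and tw(G) ≥ 2. Hence tw(G) = 2 exactly.

Treewidth 2.
Bags: B1 = {2, 3, 4}  B2 = {1, 2, 4}
Tree: B1–B2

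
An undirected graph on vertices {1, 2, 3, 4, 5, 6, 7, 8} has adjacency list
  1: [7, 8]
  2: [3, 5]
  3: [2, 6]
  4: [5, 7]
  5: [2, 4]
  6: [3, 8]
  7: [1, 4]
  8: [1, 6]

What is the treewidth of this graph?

A width-2 tree decomposition is:
Bags: B1 = {1, 4, 7}  B2 = {1, 4, 8}  B3 = {4, 6, 8}  B4 = {3, 4, 6}  B5 = {2, 3, 4}  B6 = {2, 4, 5}
Tree: B1–B2, B2–B3, B3–B4, B4–B5, B5–B6
The largest bag has 3 vertices, giving width 2; this decomposition certifies tw(G) ≤ 2. Since 4–7–1–8–6–3–2–5–4 is a cycle in G, G is not acyclic. Forests are exactly the graphs of treewidth ≤ 1, so tw(G) ≥ 2. The upper and lower bounds meet at 2, so that is the treewidth.

2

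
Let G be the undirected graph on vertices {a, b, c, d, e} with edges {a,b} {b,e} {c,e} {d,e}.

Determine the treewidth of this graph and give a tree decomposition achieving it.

Treewidth 1.
One optimal decomposition is:
Bags: B1 = {b, e}  B2 = {a, b}  B3 = {d, e}  B4 = {c, e}
Tree: B1–B2, B1–B3, B1–B4

The largest bag has 2 vertices, giving width 1; this decomposition certifies tw(G) ≤ 1. Any graph with an edge has treewidth ≥ 1, and G has the edge e–b. Hence tw(G) = 1 exactly.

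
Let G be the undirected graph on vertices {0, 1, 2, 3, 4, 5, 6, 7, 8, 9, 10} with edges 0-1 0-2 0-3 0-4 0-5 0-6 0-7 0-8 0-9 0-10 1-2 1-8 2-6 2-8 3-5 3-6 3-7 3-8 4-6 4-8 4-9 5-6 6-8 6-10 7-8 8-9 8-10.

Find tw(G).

A width-3 tree decomposition is:
Bags: B1 = {0, 4, 6, 8}  B2 = {0, 2, 6, 8}  B3 = {0, 4, 8, 9}  B4 = {0, 3, 6, 8}  B5 = {0, 6, 8, 10}  B6 = {0, 1, 2, 8}  B7 = {0, 3, 5, 6}  B8 = {0, 3, 7, 8}
Tree: B1–B2, B1–B3, B2–B4, B2–B5, B2–B6, B4–B7, B4–B8
The largest bag has 4 vertices, giving width 3; this decomposition certifies tw(G) ≤ 3. For the lower bound, the 4 vertices {0, 1, 2, 8} are pairwise adjacent, and any tree decomposition puts a clique entirely inside one bag — forcing width ≥ 3. The upper and lower bounds meet at 3, so that is the treewidth.

3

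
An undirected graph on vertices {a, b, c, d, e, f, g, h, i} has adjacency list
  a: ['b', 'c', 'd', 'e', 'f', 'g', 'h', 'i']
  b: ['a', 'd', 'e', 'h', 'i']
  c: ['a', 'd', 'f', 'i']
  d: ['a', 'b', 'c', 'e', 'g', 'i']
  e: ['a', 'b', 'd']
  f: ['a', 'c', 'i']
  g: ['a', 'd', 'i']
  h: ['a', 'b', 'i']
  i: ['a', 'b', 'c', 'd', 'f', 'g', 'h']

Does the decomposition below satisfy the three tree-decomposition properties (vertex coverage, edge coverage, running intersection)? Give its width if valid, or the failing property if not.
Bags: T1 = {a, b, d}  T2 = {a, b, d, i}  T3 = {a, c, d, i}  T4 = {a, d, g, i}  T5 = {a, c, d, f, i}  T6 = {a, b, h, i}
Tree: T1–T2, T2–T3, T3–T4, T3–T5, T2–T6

No — vertex e appears in no bag.

A tree decomposition must satisfy three properties: every vertex lies in some bag; for every edge, both endpoints lie together in some bag; and for every vertex, the bags containing it form a connected subtree. Here vertex e appears in no bag, so the decomposition is invalid.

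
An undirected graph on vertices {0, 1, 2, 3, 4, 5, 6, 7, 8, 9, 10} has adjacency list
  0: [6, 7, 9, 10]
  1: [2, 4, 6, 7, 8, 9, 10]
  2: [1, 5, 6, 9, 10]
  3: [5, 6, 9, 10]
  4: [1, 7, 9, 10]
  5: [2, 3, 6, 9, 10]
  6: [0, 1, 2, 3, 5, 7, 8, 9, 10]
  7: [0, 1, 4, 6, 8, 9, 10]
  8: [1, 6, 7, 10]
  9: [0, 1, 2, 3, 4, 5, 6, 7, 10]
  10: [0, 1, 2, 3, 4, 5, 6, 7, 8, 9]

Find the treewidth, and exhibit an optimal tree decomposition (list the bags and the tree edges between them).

Each bag holds 5 vertices, so the decomposition has width 4, which upper-bounds the treewidth. On the other hand G contains the 5-clique {1, 4, 7, 9, 10}. A clique must lie in a single bag of any decomposition, so no decomposition can have width below 4. The upper and lower bounds meet at 4, so that is the treewidth.

Treewidth 4.
One optimal decomposition is:
Bags: B1 = {3, 5, 6, 9, 10}  B2 = {2, 5, 6, 9, 10}  B3 = {1, 2, 6, 9, 10}  B4 = {1, 6, 7, 9, 10}  B5 = {1, 4, 7, 9, 10}  B6 = {1, 6, 7, 8, 10}  B7 = {0, 6, 7, 9, 10}
Tree: B1–B2, B2–B3, B3–B4, B4–B5, B4–B6, B4–B7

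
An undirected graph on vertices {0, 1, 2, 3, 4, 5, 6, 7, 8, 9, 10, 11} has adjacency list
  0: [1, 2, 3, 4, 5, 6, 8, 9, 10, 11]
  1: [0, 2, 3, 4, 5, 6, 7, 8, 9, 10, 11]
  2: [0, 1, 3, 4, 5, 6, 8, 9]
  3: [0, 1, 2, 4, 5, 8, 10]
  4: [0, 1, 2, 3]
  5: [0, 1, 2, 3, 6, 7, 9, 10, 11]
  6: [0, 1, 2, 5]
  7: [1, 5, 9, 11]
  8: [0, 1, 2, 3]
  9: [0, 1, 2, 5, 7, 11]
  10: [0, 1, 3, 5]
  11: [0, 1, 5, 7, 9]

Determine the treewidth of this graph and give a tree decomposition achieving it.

Each bag holds 5 vertices, so the decomposition has width 4, which upper-bounds the treewidth. For the lower bound, the 5 vertices {0, 1, 5, 9, 11} are pairwise adjacent, and any tree decomposition puts a clique entirely inside one bag — forcing width ≥ 4. Hence tw(G) = 4 exactly.

Treewidth 4.
One optimal decomposition is:
Bags: B1 = {0, 1, 2, 5, 9}  B2 = {0, 1, 2, 3, 5}  B3 = {0, 1, 2, 3, 8}  B4 = {0, 1, 5, 9, 11}  B5 = {1, 5, 7, 9, 11}  B6 = {0, 1, 3, 5, 10}  B7 = {0, 1, 2, 3, 4}  B8 = {0, 1, 2, 5, 6}
Tree: B1–B2, B2–B3, B1–B4, B4–B5, B2–B6, B3–B7, B1–B8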